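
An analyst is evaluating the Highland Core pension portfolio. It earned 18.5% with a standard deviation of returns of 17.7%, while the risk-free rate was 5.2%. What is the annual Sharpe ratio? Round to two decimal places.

0.75

Sharpe = (Rp − Rf) / σp = (18.5% − 5.2%) / 17.7% = 13.30% / 17.7% = 0.7514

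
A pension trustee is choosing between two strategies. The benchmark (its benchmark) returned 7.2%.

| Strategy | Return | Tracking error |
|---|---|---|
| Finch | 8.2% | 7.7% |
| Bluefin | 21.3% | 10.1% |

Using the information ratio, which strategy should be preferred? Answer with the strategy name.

Bluefin

Finch: IR = (8.2% − 7.2%) / 7.7% = 0.130
Bluefin: IR = (21.3% − 7.2%) / 10.1% = 1.396
Highest: Bluefin (1.396).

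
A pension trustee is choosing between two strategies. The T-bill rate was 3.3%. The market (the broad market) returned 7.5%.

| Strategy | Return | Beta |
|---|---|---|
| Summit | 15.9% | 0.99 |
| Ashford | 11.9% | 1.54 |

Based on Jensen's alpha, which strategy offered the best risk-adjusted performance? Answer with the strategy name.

Summit

Summit: α = 15.9% − [3.3% + 0.99 × (7.5% − 3.3%)] = 8.442
Ashford: α = 11.9% − [3.3% + 1.54 × (7.5% − 3.3%)] = 2.132
Highest: Summit (8.442).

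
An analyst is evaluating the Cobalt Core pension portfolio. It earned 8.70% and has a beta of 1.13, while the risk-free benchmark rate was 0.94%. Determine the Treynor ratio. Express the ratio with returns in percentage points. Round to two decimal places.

Treynor = (Rp − Rf) / β = (8.70% − 0.94%) / 1.13 = 7.76 / 1.13 = 6.8673

6.87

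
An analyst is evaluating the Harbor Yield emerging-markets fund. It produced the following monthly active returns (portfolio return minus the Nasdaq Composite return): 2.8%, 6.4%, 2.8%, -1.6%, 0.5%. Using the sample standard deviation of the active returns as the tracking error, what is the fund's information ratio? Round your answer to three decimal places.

r̄ = (2.8 + 6.4 + 2.8 − 1.6 + 0.5) / 5 = 10.90 / 5 = 2.1800%
Σ(r − r̄)² = (2.8 − 2.1800)² + (6.4 − 2.1800)² + … = 35.6880
sample σ = √(35.6880 / 4) = √8.9220 = 2.9870%
IR = r̄ / tracking error = 2.1800 / 2.9870 = 0.7298

0.730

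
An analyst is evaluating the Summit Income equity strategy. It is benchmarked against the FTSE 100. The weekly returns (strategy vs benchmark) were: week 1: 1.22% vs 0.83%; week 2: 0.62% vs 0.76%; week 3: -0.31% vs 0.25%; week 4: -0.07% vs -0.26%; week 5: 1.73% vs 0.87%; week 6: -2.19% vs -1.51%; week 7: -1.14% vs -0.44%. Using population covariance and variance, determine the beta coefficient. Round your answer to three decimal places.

r̄p = -0.0200%,  r̄m = 0.0714%
Cov = Σ(rp − r̄p)(rm − r̄m) / 7 = 0.9640
Var(rm) = Σ(rm − r̄m)² / 7 = 0.6559
β = Cov / Var = 0.9640 / 0.6559 = 1.4697

1.470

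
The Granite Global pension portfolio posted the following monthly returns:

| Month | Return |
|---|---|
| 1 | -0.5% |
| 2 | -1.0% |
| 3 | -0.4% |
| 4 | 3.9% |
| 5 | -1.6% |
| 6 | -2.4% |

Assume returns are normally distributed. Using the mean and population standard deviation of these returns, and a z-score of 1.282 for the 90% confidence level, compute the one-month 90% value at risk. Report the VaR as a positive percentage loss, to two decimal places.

r̄ = (-0.5 − 1 − 0.4 + 3.9 − 1.6 − 2.4) / 6 = -0.3333%
Σ(r − r̄)² = 24.2733; population σ = √(24.2733/6) = 2.0114%
VaR = −(r̄ − z·σ) = −(-0.3333 − 1.282 × 2.0114) = −(-2.9119) = 2.9119%

2.91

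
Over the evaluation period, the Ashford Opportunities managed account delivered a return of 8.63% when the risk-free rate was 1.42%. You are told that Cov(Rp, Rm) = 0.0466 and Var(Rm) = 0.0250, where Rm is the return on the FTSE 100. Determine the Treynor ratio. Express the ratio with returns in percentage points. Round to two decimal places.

β = Cov / Var = 0.0466 / 0.0250 = 1.8640
Treynor = (Rp − Rf) / β = (8.63% − 1.42%) / 1.8640 = 7.21 / 1.8640 = 3.8680

3.87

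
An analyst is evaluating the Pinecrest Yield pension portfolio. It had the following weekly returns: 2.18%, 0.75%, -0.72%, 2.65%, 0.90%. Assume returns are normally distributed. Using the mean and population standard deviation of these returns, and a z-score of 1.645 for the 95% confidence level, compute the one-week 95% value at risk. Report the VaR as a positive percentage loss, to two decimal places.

Mean return μ = 5.760 / 5 = 1.1520%
Σ(r − μ)² = 7.0303; population σ = √(7.0303/5) = 1.1858%
VaR = −(μ − z·σ) = −(1.1520 − 1.645 × 1.1858) = −(-0.7986) = 0.7986%

0.80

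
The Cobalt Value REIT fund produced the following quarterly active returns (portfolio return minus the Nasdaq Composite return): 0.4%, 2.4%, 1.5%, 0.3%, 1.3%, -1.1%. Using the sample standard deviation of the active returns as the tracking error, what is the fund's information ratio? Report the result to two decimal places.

μ = (0.4 + 2.4 + 1.5 + 0.3 + 1.3 − 1.1) / 6 = 0.8000%
Sample σ = √[Σ(r − μ)² / 5] = √[7.3200 / 5] = √1.4640 = 1.2100%
IR = μ / tracking error = 0.8000 / 1.2100 = 0.6612

0.66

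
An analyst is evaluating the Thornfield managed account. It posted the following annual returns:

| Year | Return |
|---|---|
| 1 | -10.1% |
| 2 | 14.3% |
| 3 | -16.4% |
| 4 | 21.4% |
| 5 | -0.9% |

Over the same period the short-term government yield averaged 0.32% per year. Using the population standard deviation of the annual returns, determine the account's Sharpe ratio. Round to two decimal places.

μ = (-10.1 + 14.3 − 16.4 + 21.4 − 0.9) / 5 = 8.30 / 5 = 1.6600%
Σ(r − μ)² = (-10.1 − 1.6600)² + (14.3 − 1.6600)² + … = 1020.4520
population σ = √(1020.4520 / 5) = √204.0904 = 14.2860%
Sharpe = (μ − rf) / σ = (1.6600 − 0.32) / 14.2860 = 1.3400 / 14.2860 = 0.0938

0.09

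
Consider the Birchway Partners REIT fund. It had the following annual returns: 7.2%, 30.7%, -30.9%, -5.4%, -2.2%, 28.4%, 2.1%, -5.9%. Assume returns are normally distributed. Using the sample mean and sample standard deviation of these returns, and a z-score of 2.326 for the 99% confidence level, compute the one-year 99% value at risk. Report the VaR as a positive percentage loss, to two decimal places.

r̄ = (7.2 + 30.7 − 30.9 − 5.4 − 2.2 + 28.4 + 2.1 − 5.9) / 8 = 3.0000%
Σ(r − r̄)² = (7.2 − 3.0000)² + (30.7 − 3.0000)² + (-30.9 − 3.0000)² + … = 2756.9200
σ = √[2756.9200 / 7] = 19.8455%
VaR = −(r̄ − z·σ) = −(3.0000 − 2.326 × 19.8455) = −(-43.1606) = 43.1606%

43.16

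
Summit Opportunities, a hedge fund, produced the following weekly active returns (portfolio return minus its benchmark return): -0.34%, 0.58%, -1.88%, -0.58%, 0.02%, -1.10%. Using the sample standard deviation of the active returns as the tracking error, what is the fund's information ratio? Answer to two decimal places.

r̄ = (-0.34 + 0.58 − 1.88 − 0.58 + 0.02 − 1.1) / 6 = -3.300 / 6 = -0.5500%
Sample std dev = √[3.7182 / 5] = 0.8623%
IR = r̄ / tracking error = -0.5500 / 0.8623 = -0.6378

-0.64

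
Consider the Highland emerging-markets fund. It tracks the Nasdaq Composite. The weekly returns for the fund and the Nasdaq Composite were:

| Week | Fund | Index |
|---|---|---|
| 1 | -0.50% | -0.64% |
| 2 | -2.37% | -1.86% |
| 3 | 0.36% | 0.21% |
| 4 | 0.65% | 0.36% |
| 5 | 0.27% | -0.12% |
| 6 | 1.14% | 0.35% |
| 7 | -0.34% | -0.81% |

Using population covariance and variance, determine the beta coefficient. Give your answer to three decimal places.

r̄p = -0.1129%,  r̄m = -0.3586%
Cov = Σ(rp − r̄p)(rm − r̄m) / 7 = 0.7709
Var(rm) = Σ(rm − r̄m)² / 7 = 0.5623
β = Cov / Var = 0.7709 / 0.5623 = 1.3710

1.371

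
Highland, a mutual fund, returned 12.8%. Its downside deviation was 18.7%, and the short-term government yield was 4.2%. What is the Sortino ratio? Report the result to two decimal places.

0.46

Sortino = (Rp − Rf) / σd = (12.8% − 4.2%) / 18.7% = 8.60% / 18.7% = 0.4599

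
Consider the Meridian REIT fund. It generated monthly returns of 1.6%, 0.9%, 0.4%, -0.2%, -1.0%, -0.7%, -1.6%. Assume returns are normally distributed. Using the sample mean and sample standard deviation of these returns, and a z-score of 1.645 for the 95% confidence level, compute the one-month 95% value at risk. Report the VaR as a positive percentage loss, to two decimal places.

Mean return μ = -0.60 / 7 = -0.0857%
Σ(r − μ)² = (1.6 − (-0.0857))² + (0.9 − (-0.0857))² + … = 7.5686
sample σ = √(7.5686 / 6) = √1.2614 = 1.1231%
VaR = −(μ − z·σ) = −(-0.0857 − 1.645 × 1.1231) = −(-1.9332) = 1.9332%

1.93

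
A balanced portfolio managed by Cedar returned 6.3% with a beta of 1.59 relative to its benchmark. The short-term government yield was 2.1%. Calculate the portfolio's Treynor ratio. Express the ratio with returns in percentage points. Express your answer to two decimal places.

2.64

Treynor = (Rp − Rf) / β = (6.3% − 2.1%) / 1.59 = 4.20 / 1.59 = 2.6415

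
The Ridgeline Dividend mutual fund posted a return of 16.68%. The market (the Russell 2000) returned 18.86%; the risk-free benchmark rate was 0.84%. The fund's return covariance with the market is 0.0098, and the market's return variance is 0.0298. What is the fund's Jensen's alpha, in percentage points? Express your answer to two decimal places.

β = Cov / Var = 0.0098 / 0.0298 = 0.3289
E[R] = Rf + β(Rm − Rf) = 0.84% + 0.3289 × (18.86% − 0.84%) = 6.7668%
α = Rp − E[R] = 16.68% − 6.7668% = 9.9132

9.91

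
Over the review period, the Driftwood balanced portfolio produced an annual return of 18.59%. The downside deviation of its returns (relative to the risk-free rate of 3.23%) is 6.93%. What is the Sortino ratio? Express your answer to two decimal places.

Sortino = (Rp − Rf) / σd = (18.59% − 3.23%) / 6.93% = 15.36% / 6.93% = 2.2165

2.22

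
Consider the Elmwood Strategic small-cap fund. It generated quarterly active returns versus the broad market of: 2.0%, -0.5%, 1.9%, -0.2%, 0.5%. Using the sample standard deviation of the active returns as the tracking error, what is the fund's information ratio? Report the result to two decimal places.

0.64

μ = (2 − 0.5 + 1.9 − 0.2 + 0.5) / 5 = 3.70 / 5 = 0.7400%
Σ(r − μ)² = (2 − 0.7400)² + (-0.5 − 0.7400)² + (1.9 − 0.7400)² + … = 5.4120
σ = √[5.4120 / 4] = 1.1632%
IR = μ / tracking error = 0.7400 / 1.1632 = 0.6362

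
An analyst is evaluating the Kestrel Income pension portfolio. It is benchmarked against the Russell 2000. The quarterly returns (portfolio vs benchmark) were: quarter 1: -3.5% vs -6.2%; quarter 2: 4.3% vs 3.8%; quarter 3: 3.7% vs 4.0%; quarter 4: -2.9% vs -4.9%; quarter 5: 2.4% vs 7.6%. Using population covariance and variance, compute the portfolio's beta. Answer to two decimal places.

0.56

r̄p = 0.8000%,  r̄m = 0.8600%
Cov = Σ(rp − r̄p)(rm − r̄m) / 5 = 16.3700
Var(rm) = Σ(rm − r̄m)² / 5 = 29.3904
β = Cov / Var = 16.3700 / 29.3904 = 0.5570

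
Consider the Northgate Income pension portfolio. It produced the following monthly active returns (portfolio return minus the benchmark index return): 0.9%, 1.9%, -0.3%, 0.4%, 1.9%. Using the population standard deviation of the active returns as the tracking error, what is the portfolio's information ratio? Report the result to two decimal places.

1.12

r̄ = (0.9 + 1.9 − 0.3 + 0.4 + 1.9) / 5 = 0.9600%
Population σ = √[Σ(r − r̄)² / 5] = √[3.6720 / 5] = √0.7344 = 0.8570%
IR = r̄ / tracking error = 0.9600 / 0.8570 = 1.1202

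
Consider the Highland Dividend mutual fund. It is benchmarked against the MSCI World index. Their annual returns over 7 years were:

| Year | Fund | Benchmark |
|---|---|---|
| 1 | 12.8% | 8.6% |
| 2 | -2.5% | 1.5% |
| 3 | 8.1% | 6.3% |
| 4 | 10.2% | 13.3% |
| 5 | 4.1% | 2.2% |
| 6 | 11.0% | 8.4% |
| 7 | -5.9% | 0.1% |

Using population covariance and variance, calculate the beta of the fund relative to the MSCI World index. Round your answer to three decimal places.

r̄p = 5.4000%,  r̄m = 5.7714%
Cov = Σ(rp − r̄p)(rm − r̄m) / 7 = 25.0986
Var(rm) = Σ(rm − r̄m)² / 7 = 19.2906
β = Cov / Var = 25.0986 / 19.2906 = 1.3011

1.301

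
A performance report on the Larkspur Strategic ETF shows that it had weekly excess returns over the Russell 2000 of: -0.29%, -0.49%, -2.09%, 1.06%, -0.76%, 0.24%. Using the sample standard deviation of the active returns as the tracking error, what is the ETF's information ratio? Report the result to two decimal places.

-0.37

Mean return r̄ = -2.330 / 6 = -0.3883%
Σ(r − r̄)² = (-0.29 − (-0.3883))² + (-0.49 − (-0.3883))² + (-2.09 − (-0.3883))² + … = 5.5463
σ = √[5.5463 / 5] = 1.0532%
IR = r̄ / tracking error = -0.3883 / 1.0532 = -0.3687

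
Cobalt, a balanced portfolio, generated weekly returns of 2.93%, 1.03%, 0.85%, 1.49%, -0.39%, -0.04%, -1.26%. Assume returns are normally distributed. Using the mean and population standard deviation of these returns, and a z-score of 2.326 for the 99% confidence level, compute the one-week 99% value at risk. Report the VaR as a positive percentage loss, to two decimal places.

μ = (2.93 + 1.03 + 0.85 + 1.49 − 0.39 − 0.04 − 1.26) / 7 = 0.6586%
Population σ = √[Σ(r − μ)² / 7] = √[11.2937 / 7] = √1.6134 = 1.2702%
VaR = −(μ − z·σ) = −(0.6586 − 2.326 × 1.2702) = −(-2.2959) = 2.2959%

2.30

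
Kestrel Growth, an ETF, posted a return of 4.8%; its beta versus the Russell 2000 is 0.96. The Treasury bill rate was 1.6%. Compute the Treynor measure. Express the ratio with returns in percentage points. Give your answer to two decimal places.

3.33

Treynor = (Rp − Rf) / β = (4.8% − 1.6%) / 0.96 = 3.20 / 0.96 = 3.3333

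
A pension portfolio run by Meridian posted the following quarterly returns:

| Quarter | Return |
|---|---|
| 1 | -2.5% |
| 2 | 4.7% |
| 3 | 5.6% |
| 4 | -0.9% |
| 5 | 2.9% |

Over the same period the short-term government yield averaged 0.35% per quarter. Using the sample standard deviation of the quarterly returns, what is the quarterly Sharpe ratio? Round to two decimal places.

0.46

r̄ = (-2.5 + 4.7 + 5.6 − 0.9 + 2.9) / 5 = 1.9600%
Σ(r − r̄)² = (-2.5 − 1.9600)² + (4.7 − 1.9600)² + … = 49.7120
sample σ = √(49.7120 / 4) = √12.4280 = 3.5253%
Sharpe = (r̄ − rf) / σ = (1.9600 − 0.35) / 3.5253 = 1.6100 / 3.5253 = 0.4567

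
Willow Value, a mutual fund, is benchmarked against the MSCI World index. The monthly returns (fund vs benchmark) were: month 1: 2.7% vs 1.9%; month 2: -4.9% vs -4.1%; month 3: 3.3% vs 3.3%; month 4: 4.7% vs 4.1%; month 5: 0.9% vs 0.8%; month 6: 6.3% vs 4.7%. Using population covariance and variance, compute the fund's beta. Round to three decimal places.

1.208

r̄p = 2.1667%,  r̄m = 1.7833%
Cov = Σ(rp − r̄p)(rm − r̄m) / 6 = 10.4211
Var(rm) = Σ(rm − r̄m)² / 6 = 8.6281
β = Cov / Var = 10.4211 / 8.6281 = 1.2078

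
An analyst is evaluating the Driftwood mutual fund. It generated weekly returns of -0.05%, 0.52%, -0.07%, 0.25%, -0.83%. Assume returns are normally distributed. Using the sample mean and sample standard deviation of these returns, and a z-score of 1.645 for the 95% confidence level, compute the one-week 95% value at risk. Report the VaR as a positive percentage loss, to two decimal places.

0.87

r̄ = (-0.05 + 0.52 − 0.07 + 0.25 − 0.83) / 5 = -0.180 / 5 = -0.0360%
Sample std dev = √[1.0227 / 4] = 0.5056%
VaR = −(r̄ − z·σ) = −(-0.0360 − 1.645 × 0.5056) = −(-0.8677) = 0.8677%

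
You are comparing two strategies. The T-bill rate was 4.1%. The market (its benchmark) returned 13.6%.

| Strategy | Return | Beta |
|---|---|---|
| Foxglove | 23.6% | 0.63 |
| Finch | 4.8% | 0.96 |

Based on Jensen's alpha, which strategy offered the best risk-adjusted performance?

Foxglove: α = 23.6% − [4.1% + 0.63 × (13.6% − 4.1%)] = 13.515
Finch: α = 4.8% − [4.1% + 0.96 × (13.6% − 4.1%)] = -8.420
Highest: Foxglove (13.515).

Foxglove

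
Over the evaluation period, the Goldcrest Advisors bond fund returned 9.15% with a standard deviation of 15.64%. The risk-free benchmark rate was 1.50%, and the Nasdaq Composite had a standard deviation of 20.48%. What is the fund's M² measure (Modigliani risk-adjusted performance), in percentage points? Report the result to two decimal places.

Sharpe = (Rp − Rf) / σp = (9.15% − 1.50%) / 15.64% = 0.4891
M² = Rf + Sharpe × σm = 1.50% + 0.4891 × 20.48% = 11.5168%

11.52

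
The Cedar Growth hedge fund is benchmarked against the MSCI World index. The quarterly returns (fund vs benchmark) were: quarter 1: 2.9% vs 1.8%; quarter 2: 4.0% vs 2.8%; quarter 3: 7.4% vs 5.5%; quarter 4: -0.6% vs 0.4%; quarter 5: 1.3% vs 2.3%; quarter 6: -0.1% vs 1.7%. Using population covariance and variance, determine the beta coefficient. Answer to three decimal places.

r̄p = 2.4833%,  r̄m = 2.4167%
Cov = Σ(rp − r̄p)(rm − r̄m) / 6 = 3.9486
Var(rm) = Σ(rm − r̄m)² / 6 = 2.4381
β = Cov / Var = 3.9486 / 2.4381 = 1.6195

1.620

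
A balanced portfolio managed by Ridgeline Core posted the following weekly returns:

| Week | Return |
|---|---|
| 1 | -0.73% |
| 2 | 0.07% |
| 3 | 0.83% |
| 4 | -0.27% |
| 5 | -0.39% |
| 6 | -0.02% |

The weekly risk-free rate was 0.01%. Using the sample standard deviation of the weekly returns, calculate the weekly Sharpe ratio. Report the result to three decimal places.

-0.179

r̄ = (-0.73 + 0.07 + 0.83 − 0.27 − 0.39 − 0.02) / 6 = -0.510 / 6 = -0.0850%
Σ(r − r̄)² = 1.4088; sample σ = √(1.4088/5) = 0.5308%
Sharpe = (r̄ − rf) / σ = (-0.0850 − 0.01) / 0.5308 = -0.0950 / 0.5308 = -0.1790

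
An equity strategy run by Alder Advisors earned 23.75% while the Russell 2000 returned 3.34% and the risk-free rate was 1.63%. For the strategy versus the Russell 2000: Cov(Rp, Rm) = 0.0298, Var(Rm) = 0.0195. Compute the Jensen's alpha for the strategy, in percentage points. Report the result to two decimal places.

β = Cov / Var = 0.0298 / 0.0195 = 1.5282
E[R] = Rf + β(Rm − Rf) = 1.63% + 1.5282 × (3.34% − 1.63%) = 4.2432%
α = Rp − E[R] = 23.75% − 4.2432% = 19.5068

19.51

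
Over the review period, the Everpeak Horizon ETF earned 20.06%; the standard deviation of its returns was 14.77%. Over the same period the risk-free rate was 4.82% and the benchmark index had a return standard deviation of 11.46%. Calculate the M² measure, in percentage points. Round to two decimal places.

16.64

Sharpe = (Rp − Rf) / σp = (20.06% − 4.82%) / 14.77% = 1.0318
M² = Rf + Sharpe × σm = 4.82% + 1.0318 × 11.46% = 16.6444%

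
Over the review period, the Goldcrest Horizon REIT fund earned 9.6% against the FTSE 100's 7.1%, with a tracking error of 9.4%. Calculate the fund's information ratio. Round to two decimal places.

0.27

IR = (Rp − Rb) / TE = (9.6% − 7.1%) / 9.4% = 2.50% / 9.4% = 0.2660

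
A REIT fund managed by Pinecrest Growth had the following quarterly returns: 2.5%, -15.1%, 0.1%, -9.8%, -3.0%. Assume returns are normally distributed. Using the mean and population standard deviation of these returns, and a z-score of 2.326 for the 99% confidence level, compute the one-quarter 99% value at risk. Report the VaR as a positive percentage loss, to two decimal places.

r̄ = (2.5 − 15.1 + 0.1 − 9.8 − 3) / 5 = -5.0600%
Σ(r − r̄)² = (2.5 − (-5.0600))² + (-15.1 − (-5.0600))² + (0.1 − (-5.0600))² + … = 211.2920
population σ = √(211.2920 / 5) = √42.2584 = 6.5006%
VaR = −(r̄ − z·σ) = −(-5.0600 − 2.326 × 6.5006) = −(-20.1804) = 20.1804%

20.18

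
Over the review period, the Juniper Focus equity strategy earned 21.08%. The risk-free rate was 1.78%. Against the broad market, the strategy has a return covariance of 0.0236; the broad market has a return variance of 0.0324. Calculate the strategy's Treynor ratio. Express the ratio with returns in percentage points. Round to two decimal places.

26.50

β = Cov / Var = 0.0236 / 0.0324 = 0.7284
Treynor = (Rp − Rf) / β = (21.08% − 1.78%) / 0.7284 = 19.30 / 0.7284 = 26.4964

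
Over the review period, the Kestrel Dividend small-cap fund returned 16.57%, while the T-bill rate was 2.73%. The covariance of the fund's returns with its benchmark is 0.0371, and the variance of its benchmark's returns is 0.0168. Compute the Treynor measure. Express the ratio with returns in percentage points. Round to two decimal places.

6.27

β = Cov / Var = 0.0371 / 0.0168 = 2.2083
Treynor = (Rp − Rf) / β = (16.57% − 2.73%) / 2.2083 = 13.84 / 2.2083 = 6.2673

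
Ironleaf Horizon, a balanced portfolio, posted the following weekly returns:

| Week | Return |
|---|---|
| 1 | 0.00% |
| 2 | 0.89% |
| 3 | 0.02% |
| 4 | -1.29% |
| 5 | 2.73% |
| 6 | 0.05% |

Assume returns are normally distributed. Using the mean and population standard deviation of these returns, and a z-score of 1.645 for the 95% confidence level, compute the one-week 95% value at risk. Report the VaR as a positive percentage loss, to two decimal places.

1.61

r̄ = (0 + 0.89 + 0.02 − 1.29 + 2.73 + 0.05) / 6 = 2.400 / 6 = 0.4000%
Population σ = √[Σ(r − r̄)² / 6] = √[8.9520 / 6] = √1.4920 = 1.2215%
VaR = −(r̄ − z·σ) = −(0.4000 − 1.645 × 1.2215) = −(-1.6094) = 1.6094%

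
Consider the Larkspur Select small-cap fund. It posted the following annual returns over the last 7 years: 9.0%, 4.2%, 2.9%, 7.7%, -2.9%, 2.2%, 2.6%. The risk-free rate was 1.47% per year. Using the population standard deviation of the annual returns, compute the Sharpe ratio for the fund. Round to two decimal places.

0.61

Mean return μ = 25.70 / 7 = 3.6714%
Population std dev = √[91.9943 / 7] = 3.6252%
Sharpe = (μ − rf) / σ = (3.6714 − 1.47) / 3.6252 = 2.2014 / 3.6252 = 0.6072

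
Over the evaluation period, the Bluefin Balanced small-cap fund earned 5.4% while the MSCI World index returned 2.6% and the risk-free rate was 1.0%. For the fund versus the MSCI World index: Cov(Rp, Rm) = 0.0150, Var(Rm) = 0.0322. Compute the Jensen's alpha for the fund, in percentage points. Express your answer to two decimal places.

β = Cov / Var = 0.0150 / 0.0322 = 0.4658
E[R] = Rf + β(Rm − Rf) = 1.0% + 0.4658 × (2.6% − 1.0%) = 1.7453%
α = Rp − E[R] = 5.4% − 1.7453% = 3.6547

3.65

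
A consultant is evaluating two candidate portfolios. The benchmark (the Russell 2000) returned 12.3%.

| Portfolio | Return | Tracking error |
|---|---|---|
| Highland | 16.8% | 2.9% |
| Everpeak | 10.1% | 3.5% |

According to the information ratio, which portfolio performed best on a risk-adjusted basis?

Highland

Highland: IR = (16.8% − 12.3%) / 2.9% = 1.552
Everpeak: IR = (10.1% − 12.3%) / 3.5% = -0.629
Highest: Highland (1.552).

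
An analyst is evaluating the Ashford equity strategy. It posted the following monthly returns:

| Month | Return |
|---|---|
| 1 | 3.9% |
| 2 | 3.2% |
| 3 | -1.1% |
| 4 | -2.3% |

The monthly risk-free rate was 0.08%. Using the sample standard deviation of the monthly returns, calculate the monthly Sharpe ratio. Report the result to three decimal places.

0.274

μ = (3.9 + 3.2 − 1.1 − 2.3) / 4 = 0.9250%
Σ(r − μ)² = 28.5275; sample σ = √(28.5275/3) = 3.0837%
Sharpe = (μ − rf) / σ = (0.9250 − 0.08) / 3.0837 = 0.8450 / 3.0837 = 0.2740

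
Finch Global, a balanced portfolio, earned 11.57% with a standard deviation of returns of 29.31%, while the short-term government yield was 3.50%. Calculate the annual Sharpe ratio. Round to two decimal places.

Sharpe = (Rp − Rf) / σp = (11.57% − 3.50%) / 29.31% = 8.07% / 29.31% = 0.2753

0.28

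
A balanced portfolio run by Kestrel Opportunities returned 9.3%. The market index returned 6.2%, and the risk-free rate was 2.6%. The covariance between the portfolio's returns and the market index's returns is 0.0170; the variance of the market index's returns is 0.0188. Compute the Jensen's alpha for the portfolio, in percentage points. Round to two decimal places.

β = Cov / Var = 0.0170 / 0.0188 = 0.9043
E[R] = Rf + β(Rm − Rf) = 2.6% + 0.9043 × (6.2% − 2.6%) = 5.8555%
α = Rp − E[R] = 9.3% − 5.8555% = 3.4445

3.44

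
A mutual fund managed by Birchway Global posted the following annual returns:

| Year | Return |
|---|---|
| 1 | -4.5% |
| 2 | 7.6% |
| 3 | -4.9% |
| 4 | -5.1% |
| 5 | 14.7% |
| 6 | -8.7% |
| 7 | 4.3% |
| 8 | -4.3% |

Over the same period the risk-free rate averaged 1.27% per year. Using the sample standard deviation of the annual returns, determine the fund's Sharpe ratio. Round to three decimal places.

-0.171

Mean return r̄ = -0.90 / 8 = -0.1125%
Σ(r − r̄)² = (-4.5 − (-0.1125))² + (7.6 − (-0.1125))² + … = 456.6888
σ = √[456.6888 / 7] = 8.0772%
Sharpe = (r̄ − rf) / σ = (-0.1125 − 1.27) / 8.0772 = -1.3825 / 8.0772 = -0.1712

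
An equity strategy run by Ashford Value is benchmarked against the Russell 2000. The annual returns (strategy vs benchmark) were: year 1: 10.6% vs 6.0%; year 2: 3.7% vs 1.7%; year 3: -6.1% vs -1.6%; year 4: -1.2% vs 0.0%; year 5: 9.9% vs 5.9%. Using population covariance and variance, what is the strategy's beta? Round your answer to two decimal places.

2.05

r̄p = 3.3800%,  r̄m = 2.4000%
Cov = Σ(rp − r̄p)(rm − r̄m) / 5 = 19.5000
Var(rm) = Σ(rm − r̄m)² / 5 = 9.4920
β = Cov / Var = 19.5000 / 9.4920 = 2.0544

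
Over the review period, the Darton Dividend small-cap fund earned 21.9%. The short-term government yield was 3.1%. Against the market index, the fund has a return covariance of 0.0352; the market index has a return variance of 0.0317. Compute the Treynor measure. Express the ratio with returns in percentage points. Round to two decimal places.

β = Cov / Var = 0.0352 / 0.0317 = 1.1104
Treynor = (Rp − Rf) / β = (21.9% − 3.1%) / 1.1104 = 18.80 / 1.1104 = 16.9308

16.93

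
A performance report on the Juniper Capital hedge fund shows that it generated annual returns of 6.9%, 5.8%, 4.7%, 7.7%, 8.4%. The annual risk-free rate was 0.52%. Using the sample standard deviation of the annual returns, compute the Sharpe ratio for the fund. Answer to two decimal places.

r̄ = (6.9 + 5.8 + 4.7 + 7.7 + 8.4) / 5 = 6.7000%
Σ(r − r̄)² = 8.7400; sample σ = √(8.7400/4) = 1.4782%
Sharpe = (r̄ − rf) / σ = (6.7000 − 0.52) / 1.4782 = 6.1800 / 1.4782 = 4.1808

4.18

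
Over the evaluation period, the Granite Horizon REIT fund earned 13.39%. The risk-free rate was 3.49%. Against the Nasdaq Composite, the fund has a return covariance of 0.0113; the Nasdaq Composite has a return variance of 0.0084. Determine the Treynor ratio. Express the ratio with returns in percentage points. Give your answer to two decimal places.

7.36

β = Cov / Var = 0.0113 / 0.0084 = 1.3452
Treynor = (Rp − Rf) / β = (13.39% − 3.49%) / 1.3452 = 9.90 / 1.3452 = 7.3595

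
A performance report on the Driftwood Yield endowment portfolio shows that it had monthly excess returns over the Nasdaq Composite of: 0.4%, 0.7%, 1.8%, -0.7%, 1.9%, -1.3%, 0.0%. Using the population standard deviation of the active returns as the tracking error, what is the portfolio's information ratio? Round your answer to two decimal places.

0.36

Mean return r̄ = 2.80 / 7 = 0.4000%
Σ(r − r̄)² = (0.4 − 0.4000)² + (0.7 − 0.4000)² + (1.8 − 0.4000)² + … = 8.5600
σ = √[8.5600 / 7] = 1.1058%
IR = r̄ / tracking error = 0.4000 / 1.1058 = 0.3617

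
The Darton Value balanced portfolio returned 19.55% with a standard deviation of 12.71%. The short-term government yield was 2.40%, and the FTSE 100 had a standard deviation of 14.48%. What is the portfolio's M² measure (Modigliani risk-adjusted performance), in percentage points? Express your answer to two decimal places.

Sharpe = (Rp − Rf) / σp = (19.55% − 2.40%) / 12.71% = 1.3493
M² = Rf + Sharpe × σm = 2.40% + 1.3493 × 14.48% = 21.9379%

21.94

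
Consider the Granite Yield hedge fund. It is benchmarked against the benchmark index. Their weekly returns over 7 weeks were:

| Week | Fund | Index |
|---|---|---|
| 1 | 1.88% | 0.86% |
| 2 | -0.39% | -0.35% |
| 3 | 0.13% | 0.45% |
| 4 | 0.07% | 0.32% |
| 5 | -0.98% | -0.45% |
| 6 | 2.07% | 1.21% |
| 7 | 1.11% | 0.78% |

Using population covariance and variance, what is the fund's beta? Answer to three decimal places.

r̄p = 0.5557%,  r̄m = 0.4029%
Cov = Σ(rp − r̄p)(rm − r̄m) / 7 = 0.5827
Var(rm) = Σ(rm − r̄m)² / 7 = 0.3294
β = Cov / Var = 0.5827 / 0.3294 = 1.7690

1.769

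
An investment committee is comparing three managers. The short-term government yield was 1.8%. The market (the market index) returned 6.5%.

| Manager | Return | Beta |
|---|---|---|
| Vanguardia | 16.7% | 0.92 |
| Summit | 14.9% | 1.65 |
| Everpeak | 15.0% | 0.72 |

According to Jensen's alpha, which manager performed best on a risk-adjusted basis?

Vanguardia: α = 16.7% − [1.8% + 0.92 × (6.5% − 1.8%)] = 10.576
Summit: α = 14.9% − [1.8% + 1.65 × (6.5% − 1.8%)] = 5.345
Everpeak: α = 15.0% − [1.8% + 0.72 × (6.5% − 1.8%)] = 9.816
Highest: Vanguardia (10.576).

Vanguardia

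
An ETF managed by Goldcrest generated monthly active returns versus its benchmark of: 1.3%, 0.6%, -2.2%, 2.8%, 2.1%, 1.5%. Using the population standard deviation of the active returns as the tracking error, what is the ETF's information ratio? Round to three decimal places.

μ = (1.3 + 0.6 − 2.2 + 2.8 + 2.1 + 1.5) / 6 = 6.10 / 6 = 1.0167%
Σ(r − μ)² = 15.1883; population σ = √(15.1883/6) = 1.5910%
IR = μ / tracking error = 1.0167 / 1.5910 = 0.6390

0.639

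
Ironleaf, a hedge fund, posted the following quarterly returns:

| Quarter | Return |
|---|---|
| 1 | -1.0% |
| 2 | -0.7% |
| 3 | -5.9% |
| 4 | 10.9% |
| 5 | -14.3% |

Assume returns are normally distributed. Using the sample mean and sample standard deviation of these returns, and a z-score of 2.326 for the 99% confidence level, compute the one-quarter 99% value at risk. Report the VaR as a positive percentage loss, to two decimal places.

r̄ = (-1 − 0.7 − 5.9 + 10.9 − 14.3) / 5 = -11.00 / 5 = -2.2000%
Σ(r − r̄)² = (-1 − (-2.2000))² + (-0.7 − (-2.2000))² + … = 335.4000
sample σ = √(335.4000 / 4) = √83.8500 = 9.1570%
VaR = −(r̄ − z·σ) = −(-2.2000 − 2.326 × 9.1570) = −(-23.4992) = 23.4992%

23.50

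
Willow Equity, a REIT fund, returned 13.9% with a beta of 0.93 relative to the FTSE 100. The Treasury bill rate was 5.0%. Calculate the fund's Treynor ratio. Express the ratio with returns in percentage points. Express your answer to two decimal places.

9.57

Treynor = (Rp − Rf) / β = (13.9% − 5.0%) / 0.93 = 8.90 / 0.93 = 9.5699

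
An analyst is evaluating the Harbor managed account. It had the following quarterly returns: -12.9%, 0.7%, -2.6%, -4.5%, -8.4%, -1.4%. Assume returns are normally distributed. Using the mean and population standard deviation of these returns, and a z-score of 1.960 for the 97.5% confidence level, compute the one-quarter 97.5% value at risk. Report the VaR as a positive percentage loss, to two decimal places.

13.81

Mean return r̄ = -29.10 / 6 = -4.8500%
Σ(r − r̄)² = (-12.9 − (-4.8500))² + (0.7 − (-4.8500))² + (-2.6 − (-4.8500))² + … = 125.2950
σ = √[125.2950 / 6] = 4.5697%
VaR = −(r̄ − z·σ) = −(-4.8500 − 1.960 × 4.5697) = −(-13.8066) = 13.8066%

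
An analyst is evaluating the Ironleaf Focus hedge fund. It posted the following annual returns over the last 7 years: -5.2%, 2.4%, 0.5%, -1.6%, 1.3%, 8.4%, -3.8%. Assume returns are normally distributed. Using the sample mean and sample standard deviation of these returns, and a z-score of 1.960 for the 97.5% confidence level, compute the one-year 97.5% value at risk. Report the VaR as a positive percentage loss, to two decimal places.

r̄ = (-5.2 + 2.4 + 0.5 − 1.6 + 1.3 + 8.4 − 3.8) / 7 = 2.00 / 7 = 0.2857%
Sample σ = √[Σ(r − r̄)² / 6] = √[121.7286 / 6] = √20.2881 = 4.5042%
VaR = −(r̄ − z·σ) = −(0.2857 − 1.960 × 4.5042) = −(-8.5425) = 8.5425%

8.54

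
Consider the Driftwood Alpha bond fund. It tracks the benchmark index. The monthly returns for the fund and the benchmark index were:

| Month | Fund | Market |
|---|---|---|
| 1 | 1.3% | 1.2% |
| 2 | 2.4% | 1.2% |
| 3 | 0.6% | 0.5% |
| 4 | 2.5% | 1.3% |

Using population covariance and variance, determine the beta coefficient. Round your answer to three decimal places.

r̄p = 1.7000%,  r̄m = 1.0500%
Cov = Σ(rp − r̄p)(rm − r̄m) / 4 = 0.2125
Var(rm) = Σ(rm − r̄m)² / 4 = 0.1025
β = Cov / Var = 0.2125 / 0.1025 = 2.0732

2.073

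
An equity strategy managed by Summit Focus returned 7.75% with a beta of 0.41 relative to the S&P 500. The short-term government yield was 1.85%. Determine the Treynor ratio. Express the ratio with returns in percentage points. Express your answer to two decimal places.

Treynor = (Rp − Rf) / β = (7.75% − 1.85%) / 0.41 = 5.90 / 0.41 = 14.3902

14.39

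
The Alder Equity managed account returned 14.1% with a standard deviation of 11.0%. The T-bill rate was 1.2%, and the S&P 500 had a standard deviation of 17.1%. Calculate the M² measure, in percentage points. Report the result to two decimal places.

21.25

Sharpe = (Rp − Rf) / σp = (14.1% − 1.2%) / 11.0% = 1.1727
M² = Rf + Sharpe × σm = 1.2% + 1.1727 × 17.1% = 21.2532%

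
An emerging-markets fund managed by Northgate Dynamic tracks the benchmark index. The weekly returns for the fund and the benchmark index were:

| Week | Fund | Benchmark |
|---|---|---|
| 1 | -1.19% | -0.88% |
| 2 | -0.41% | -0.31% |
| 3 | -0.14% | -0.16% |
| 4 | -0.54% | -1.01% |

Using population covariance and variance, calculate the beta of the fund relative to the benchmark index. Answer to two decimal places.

0.76

r̄p = -0.5700%,  r̄m = -0.5900%
Cov = Σ(rp − r̄p)(rm − r̄m) / 4 = 0.0992
Var(rm) = Σ(rm − r̄m)² / 4 = 0.1310
β = Cov / Var = 0.0992 / 0.1310 = 0.7573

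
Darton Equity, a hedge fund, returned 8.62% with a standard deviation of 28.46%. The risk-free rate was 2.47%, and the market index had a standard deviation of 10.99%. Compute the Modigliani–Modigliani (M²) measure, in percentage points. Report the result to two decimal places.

4.84

Sharpe = (Rp − Rf) / σp = (8.62% − 2.47%) / 28.46% = 0.2161
M² = Rf + Sharpe × σm = 2.47% + 0.2161 × 10.99% = 4.8449%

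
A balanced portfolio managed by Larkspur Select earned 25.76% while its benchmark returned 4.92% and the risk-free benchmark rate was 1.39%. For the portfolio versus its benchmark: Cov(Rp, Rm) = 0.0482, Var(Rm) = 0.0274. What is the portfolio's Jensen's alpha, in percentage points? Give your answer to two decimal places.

β = Cov / Var = 0.0482 / 0.0274 = 1.7591
E[R] = Rf + β(Rm − Rf) = 1.39% + 1.7591 × (4.92% − 1.39%) = 7.5996%
α = Rp − E[R] = 25.76% − 7.5996% = 18.1604

18.16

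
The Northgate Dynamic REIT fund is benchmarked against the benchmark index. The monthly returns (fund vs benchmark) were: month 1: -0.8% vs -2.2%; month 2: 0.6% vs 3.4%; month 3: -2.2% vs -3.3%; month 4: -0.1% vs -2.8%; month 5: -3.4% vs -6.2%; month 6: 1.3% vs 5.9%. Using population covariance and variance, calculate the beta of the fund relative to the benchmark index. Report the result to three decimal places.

r̄p = -0.7667%,  r̄m = -0.8667%
Cov = Σ(rp − r̄p)(rm − r̄m) / 6 = 6.0172
Var(rm) = Σ(rm − r̄m)² / 6 = 17.3122
β = Cov / Var = 6.0172 / 17.3122 = 0.3476

0.348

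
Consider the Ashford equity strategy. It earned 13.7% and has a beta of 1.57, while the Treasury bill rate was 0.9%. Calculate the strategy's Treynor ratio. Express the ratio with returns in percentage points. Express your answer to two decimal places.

8.15

Treynor = (Rp − Rf) / β = (13.7% − 0.9%) / 1.57 = 12.80 / 1.57 = 8.1529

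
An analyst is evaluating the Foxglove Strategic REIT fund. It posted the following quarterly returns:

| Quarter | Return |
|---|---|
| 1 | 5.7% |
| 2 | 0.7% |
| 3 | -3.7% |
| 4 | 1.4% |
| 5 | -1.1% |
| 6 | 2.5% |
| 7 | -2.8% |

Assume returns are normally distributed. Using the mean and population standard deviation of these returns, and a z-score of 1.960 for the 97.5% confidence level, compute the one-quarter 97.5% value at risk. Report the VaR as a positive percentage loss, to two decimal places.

5.49

μ = (5.7 + 0.7 − 3.7 + 1.4 − 1.1 + 2.5 − 2.8) / 7 = 2.70 / 7 = 0.3857%
Σ(r − μ)² = 62.8886; population σ = √(62.8886/7) = 2.9973%
VaR = −(μ − z·σ) = −(0.3857 − 1.960 × 2.9973) = −(-5.4890) = 5.4890%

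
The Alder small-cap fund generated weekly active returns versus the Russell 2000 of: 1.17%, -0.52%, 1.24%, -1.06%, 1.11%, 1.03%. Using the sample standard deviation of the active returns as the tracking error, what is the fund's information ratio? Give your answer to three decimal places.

0.489

μ = (1.17 − 0.52 + 1.24 − 1.06 + 1.11 + 1.03) / 6 = 0.4950%
Sample std dev = √[5.1234 / 5] = 1.0123%
IR = μ / tracking error = 0.4950 / 1.0123 = 0.4890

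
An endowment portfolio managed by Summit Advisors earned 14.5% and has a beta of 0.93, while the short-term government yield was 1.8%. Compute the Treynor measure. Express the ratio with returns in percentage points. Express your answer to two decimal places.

13.66

Treynor = (Rp − Rf) / β = (14.5% − 1.8%) / 0.93 = 12.70 / 0.93 = 13.6559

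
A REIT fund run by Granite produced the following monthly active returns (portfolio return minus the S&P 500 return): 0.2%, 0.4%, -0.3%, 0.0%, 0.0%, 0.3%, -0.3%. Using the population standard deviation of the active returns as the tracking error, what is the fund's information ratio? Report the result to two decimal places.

0.17

r̄ = (0.2 + 0.4 − 0.3 + 0 + 0 + 0.3 − 0.3) / 7 = 0.30 / 7 = 0.0429%
Population σ = √[Σ(r − r̄)² / 7] = √[0.4571 / 7] = √0.0653 = 0.2555%
IR = r̄ / tracking error = 0.0429 / 0.2555 = 0.1679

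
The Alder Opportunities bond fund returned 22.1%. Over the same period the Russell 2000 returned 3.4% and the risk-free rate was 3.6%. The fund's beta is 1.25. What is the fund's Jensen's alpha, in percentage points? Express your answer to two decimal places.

CAPM expected return = Rf + β(Rm − Rf) = 3.6% + 1.25 × (3.4% − 3.6%) = 3.6 + 1.25 × -0.20 = 3.3500%
Jensen's α = Rp − E[R] = 22.1% − 3.3500% = 18.7500

18.75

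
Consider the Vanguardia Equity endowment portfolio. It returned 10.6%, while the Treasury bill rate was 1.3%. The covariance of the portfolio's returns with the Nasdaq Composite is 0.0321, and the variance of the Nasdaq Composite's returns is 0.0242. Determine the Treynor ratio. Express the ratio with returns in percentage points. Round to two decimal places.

β = Cov / Var = 0.0321 / 0.0242 = 1.3264
Treynor = (Rp − Rf) / β = (10.6% − 1.3%) / 1.3264 = 9.30 / 1.3264 = 7.0115

7.01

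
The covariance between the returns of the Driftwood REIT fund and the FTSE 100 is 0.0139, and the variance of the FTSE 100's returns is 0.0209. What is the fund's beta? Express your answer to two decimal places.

β = Cov(Rp, Rm) / Var(Rm) = 0.0139 / 0.0209 = 0.6651

0.67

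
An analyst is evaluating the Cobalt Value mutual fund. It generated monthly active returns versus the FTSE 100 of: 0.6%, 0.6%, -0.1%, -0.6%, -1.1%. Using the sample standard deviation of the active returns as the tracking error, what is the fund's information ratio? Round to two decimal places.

Mean return r̄ = -0.60 / 5 = -0.1200%
Σ(r − r̄)² = (0.6 − (-0.1200))² + (0.6 − (-0.1200))² + … = 2.2280
sample σ = √(2.2280 / 4) = √0.5570 = 0.7463%
IR = r̄ / tracking error = -0.1200 / 0.7463 = -0.1608

-0.16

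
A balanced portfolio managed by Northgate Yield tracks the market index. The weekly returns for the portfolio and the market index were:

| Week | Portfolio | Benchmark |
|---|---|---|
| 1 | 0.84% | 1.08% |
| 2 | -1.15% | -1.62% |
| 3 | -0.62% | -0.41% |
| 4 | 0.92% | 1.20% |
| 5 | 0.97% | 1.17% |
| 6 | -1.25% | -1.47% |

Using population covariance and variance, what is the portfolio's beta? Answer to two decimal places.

0.80

r̄p = -0.0483%,  r̄m = -0.0083%
Cov = Σ(rp − r̄p)(rm − r̄m) / 6 = 1.1831
Var(rm) = Σ(rm − r̄m)² / 6 = 1.4880
β = Cov / Var = 1.1831 / 1.4880 = 0.7951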